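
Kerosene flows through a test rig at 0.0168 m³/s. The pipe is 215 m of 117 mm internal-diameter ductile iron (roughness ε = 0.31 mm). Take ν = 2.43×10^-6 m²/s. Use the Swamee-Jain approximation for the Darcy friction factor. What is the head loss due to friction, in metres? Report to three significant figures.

V = 4Q/(πD²) = 4·0.0168/(π·0.117²) = 1.563 m/s
Re = VD/ν = 1.563·0.117/2.43×10^-6 = 7.52×10^4 → turbulent
ε/D = 0.31/117 = 0.00265
Swamee-Jain: f = 0.02737
h_f = f(L/D)V²/(2g) = 0.02737·(215/0.117)·1.563²/(2·9.81) = 6.260 m

h_f ≈ 6.26 m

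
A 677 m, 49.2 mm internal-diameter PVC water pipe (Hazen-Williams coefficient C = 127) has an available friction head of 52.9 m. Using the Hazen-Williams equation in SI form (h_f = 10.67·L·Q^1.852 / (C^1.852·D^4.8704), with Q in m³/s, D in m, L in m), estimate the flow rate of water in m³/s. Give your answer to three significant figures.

Q ≈ 0.00324 m³/s

Rearranging: Q = [h_f·C^1.852·D^4.8704 / (10.67·L)]^(1/1.852)
Q = [52.9·127^1.852·0.0492^4.8704 / (10.67·677)]^0.540 = 0.003243 m³/s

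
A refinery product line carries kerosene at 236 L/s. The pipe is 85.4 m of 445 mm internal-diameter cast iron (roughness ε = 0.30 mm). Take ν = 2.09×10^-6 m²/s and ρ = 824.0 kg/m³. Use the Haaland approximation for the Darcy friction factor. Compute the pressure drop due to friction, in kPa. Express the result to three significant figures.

Δp ≈ 3.45 kPa

V = 4Q/(πD²) = 4·0.236/(π·0.445²) = 1.517 m/s
Re = VD/ν = 1.517·0.445/2.09×10^-6 = 3.23×10^5 → turbulent
ε/D = 0.30/445 = 6.74×10^-4
Haaland: f = 0.01895
h_f = f(L/D)V²/(2g) = 0.01895·(85.4/0.445)·1.517²/(2·9.81) = 0.4267 m
Δp = ρg·h_f = 824.0·9.81·0.4267 = 3.449 kPa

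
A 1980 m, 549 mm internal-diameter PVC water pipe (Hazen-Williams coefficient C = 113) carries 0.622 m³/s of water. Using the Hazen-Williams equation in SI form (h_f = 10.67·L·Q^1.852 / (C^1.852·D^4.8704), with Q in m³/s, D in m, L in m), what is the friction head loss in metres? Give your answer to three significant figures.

h_f ≈ 25.6 m

h_f = 10.67·1980·0.622^1.852 / (113^1.852·0.549^4.8704) = 25.65 m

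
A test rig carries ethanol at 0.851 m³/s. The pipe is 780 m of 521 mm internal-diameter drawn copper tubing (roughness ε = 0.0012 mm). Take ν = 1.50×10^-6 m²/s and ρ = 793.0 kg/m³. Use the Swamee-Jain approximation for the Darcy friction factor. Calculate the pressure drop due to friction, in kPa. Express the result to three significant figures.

V = 4Q/(πD²) = 4·0.851/(π·0.521²) = 3.992 m/s
Re = VD/ν = 3.992·0.521/1.50×10^-6 = 1.39×10^6 → turbulent
ε/D = 0.0012/521 = 2.30×10^-6
Swamee-Jain: f = 0.01107
h_f = f(L/D)V²/(2g) = 0.01107·(780/0.521)·3.992²/(2·9.81) = 13.45 m
Δp = ρg·h_f = 793.0·9.81·13.45 = 104.7 kPa

Δp ≈ 105 kPa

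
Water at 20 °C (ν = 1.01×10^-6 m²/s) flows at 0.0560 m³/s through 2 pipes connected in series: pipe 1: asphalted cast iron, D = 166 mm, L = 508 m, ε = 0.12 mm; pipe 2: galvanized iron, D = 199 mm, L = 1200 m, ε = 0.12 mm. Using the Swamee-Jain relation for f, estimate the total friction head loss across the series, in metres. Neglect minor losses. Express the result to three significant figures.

Pipe 1: V = 2.588 m/s, Re = 4.25×10^5, ε/D = 7.23×10^-4, f = 0.01917, h_1 = f(L/D)V²/2g = 20.02 m
Pipe 2: V = 1.800 m/s, Re = 3.55×10^5, ε/D = 6.03×10^-4, f = 0.01871, h_2 = f(L/D)V²/2g = 18.64 m
Series → Q common, losses add: H = Σh = 38.66 m

H ≈ 38.7 m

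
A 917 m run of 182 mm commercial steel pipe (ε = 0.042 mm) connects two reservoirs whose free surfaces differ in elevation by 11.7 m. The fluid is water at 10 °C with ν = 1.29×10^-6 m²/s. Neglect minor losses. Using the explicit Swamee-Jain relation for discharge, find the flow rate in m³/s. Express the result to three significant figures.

Q ≈ 0.0426 m³/s

Swamee-Jain (Type II): Q = -0.965·√(gD⁵h_f/L)·ln[ε/(3.7D) + √(3.17ν²L/(gD³h_f))]
√(gD⁵h_f/L) = √(9.81·0.182⁵·11.7/917) = 0.004999
ε/(3.7D) = 6.24×10^-5; √(3.17ν²L/(gD³h_f)) = 8.36×10^-5
Q = -0.965·0.004999·ln(1.460×10^-4) = 0.04261 m³/s
Check: V = 1.64 m/s, Re = 2.31×10^5, f = 0.01704, h_f = 11.7 m ≈ 11.7 m ✓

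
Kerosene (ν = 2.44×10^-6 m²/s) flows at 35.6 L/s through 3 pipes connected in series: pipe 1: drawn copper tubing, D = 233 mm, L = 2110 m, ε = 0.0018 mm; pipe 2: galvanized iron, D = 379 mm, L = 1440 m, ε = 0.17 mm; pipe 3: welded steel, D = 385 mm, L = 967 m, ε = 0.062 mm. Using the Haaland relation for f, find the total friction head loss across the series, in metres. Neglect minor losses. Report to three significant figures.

H ≈ 6.71 m

Pipe 1: V = 0.8349 m/s, Re = 7.97×10^4, ε/D = 7.73×10^-6, f = 0.01872, h_1 = f(L/D)V²/2g = 6.024 m
Pipe 2: V = 0.3156 m/s, Re = 4.90×10^4, ε/D = 4.49×10^-4, f = 0.02217, h_2 = f(L/D)V²/2g = 0.4275 m
Pipe 3: V = 0.3058 m/s, Re = 4.83×10^4, ε/D = 1.61×10^-4, f = 0.02134, h_3 = f(L/D)V²/2g = 0.2555 m
Series → Q common, losses add: H = Σh = 6.707 m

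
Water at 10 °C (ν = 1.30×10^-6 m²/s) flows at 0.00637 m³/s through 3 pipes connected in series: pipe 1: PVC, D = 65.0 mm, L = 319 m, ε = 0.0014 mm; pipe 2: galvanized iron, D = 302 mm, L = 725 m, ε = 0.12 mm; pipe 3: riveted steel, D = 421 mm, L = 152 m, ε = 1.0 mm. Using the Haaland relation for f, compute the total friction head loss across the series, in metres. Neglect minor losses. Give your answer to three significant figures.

Pipe 1: V = 1.920 m/s, Re = 9.60×10^4, ε/D = 2.15×10^-5, f = 0.01806, h_1 = f(L/D)V²/2g = 16.65 m
Pipe 2: V = 0.08893 m/s, Re = 2.07×10^4, ε/D = 3.97×10^-4, f = 0.02627, h_2 = f(L/D)V²/2g = 0.02542 m
Pipe 3: V = 0.04576 m/s, Re = 1.48×10^4, ε/D = 0.00238, f = 0.03162, h_3 = f(L/D)V²/2g = 0.001219 m
Series → Q common, losses add: H = Σh = 16.67 m

H ≈ 16.7 m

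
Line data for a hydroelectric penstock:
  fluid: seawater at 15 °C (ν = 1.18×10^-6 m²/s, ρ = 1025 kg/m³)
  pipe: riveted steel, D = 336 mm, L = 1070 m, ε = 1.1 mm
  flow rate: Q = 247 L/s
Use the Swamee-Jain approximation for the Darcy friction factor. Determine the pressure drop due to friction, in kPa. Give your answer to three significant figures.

Δp ≈ 343 kPa

V = 4Q/(πD²) = 4·0.247/(π·0.336²) = 2.786 m/s
Re = VD/ν = 2.786·0.336/1.18×10^-6 = 7.93×10^5 → turbulent
ε/D = 1.1/336 = 0.00327
Swamee-Jain: f = 0.02706
h_f = f(L/D)V²/(2g) = 0.02706·(1070/0.336)·2.786²/(2·9.81) = 34.08 m
Δp = ρg·h_f = 1025·9.81·34.08 = 342.7 kPa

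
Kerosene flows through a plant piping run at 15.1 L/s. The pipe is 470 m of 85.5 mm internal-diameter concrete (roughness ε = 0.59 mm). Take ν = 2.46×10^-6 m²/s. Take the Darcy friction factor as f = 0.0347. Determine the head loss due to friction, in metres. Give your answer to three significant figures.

V = 4Q/(πD²) = 4·0.0151/(π·0.0855²) = 2.630 m/s
h_f = f(L/D)V²/(2g) = 0.03470·(470/0.0855)·2.630²/(2·9.81) = 67.25 m

h_f ≈ 67.2 m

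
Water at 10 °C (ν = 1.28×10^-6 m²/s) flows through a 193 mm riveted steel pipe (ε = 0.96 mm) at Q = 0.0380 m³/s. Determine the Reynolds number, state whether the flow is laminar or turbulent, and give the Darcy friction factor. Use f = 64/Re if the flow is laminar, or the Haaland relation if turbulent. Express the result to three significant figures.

V = 4Q/(πD²) = 1.299 m/s
Re = VD/ν = 1.299·0.193/1.28×10^-6 = 1.96×10^5
Re > 4000 → turbulent; ε/D = 0.00497
Haaland: f = 0.03082

Re ≈ 1.96×10^5; turbulent; f ≈ 0.0308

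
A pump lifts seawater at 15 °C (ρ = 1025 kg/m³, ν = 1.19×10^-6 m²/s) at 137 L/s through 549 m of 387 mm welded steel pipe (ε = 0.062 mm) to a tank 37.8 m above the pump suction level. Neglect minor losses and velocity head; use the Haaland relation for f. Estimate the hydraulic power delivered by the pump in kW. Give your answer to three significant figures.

P_hyd ≈ 54.1 kW

V = 4Q/(πD²) = 1.165 m/s; Re = 3.79×10^5; ε/D = 1.60×10^-4; f = 0.01533
h_f = f(L/D)V²/2g = 1.503 m
Total head H = z + h_f = 37.8 + 1.503 = 39.30 m
P_hyd = ρgQH = 1025·9.81·0.137·39.30 = 54.14 kW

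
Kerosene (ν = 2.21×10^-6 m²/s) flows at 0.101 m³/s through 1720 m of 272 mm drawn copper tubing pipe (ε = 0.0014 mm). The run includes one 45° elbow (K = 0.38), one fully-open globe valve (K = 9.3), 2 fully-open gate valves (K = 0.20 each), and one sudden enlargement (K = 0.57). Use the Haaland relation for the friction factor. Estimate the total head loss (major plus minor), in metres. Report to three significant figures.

V = 4Q/(πD²) = 1.738 m/s; V²/2g = 0.1540 m
Re = 2.14×10^5, ε/D = 5.15×10^-6 → f = 0.01533 (Haaland)
Major: h_f = f(L/D)·V²/2g = 0.01533·6324·0.1540 = 14.93 m
Minor: ΣK = 10.7; h_m = ΣK·V²/2g = 1.640 m
Total H_L = 14.93 + 1.640 = 16.57 m

H_L ≈ 16.6 m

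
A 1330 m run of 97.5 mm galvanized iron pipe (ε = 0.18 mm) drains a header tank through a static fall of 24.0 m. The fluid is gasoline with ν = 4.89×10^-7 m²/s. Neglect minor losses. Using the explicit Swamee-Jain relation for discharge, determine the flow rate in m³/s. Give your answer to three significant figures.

Swamee-Jain (Type II): Q = -0.965·√(gD⁵h_f/L)·ln[ε/(3.7D) + √(3.17ν²L/(gD³h_f))]
√(gD⁵h_f/L) = √(9.81·0.0975⁵·24.0/1330) = 0.001249
ε/(3.7D) = 4.99×10^-4; √(3.17ν²L/(gD³h_f)) = 6.80×10^-5
Q = -0.965·0.001249·ln(5.669×10^-4) = 0.009009 m³/s
Check: V = 1.21 m/s, Re = 2.41×10^5, f = 0.02388, h_f = 24.2 m ≈ 24.0 m ✓

Q ≈ 0.00901 m³/s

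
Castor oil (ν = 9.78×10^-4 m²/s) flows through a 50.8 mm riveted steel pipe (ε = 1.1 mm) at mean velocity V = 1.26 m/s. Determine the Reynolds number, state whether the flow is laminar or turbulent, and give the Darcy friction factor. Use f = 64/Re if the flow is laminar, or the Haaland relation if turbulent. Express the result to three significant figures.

Re = VD/ν = 1.260·0.0508/9.78×10^-4 = 65.4
Re < 2300 → laminar → f = 64/Re = 0.9779

Re ≈ 65.4; laminar; f = 64/Re ≈ 0.978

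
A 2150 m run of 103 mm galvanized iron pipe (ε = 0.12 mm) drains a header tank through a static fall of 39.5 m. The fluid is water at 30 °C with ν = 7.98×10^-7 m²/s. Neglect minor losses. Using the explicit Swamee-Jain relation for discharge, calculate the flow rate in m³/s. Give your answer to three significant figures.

Swamee-Jain (Type II): Q = -0.965·√(gD⁵h_f/L)·ln[ε/(3.7D) + √(3.17ν²L/(gD³h_f))]
√(gD⁵h_f/L) = √(9.81·0.103⁵·39.5/2150) = 0.001445
ε/(3.7D) = 3.15×10^-4; √(3.17ν²L/(gD³h_f)) = 1.01×10^-4
Q = -0.965·0.001445·ln(4.161×10^-4) = 0.01086 m³/s
Check: V = 1.30 m/s, Re = 1.68×10^5, f = 0.02204, h_f = 39.8 m ≈ 39.5 m ✓

Q ≈ 0.0109 m³/s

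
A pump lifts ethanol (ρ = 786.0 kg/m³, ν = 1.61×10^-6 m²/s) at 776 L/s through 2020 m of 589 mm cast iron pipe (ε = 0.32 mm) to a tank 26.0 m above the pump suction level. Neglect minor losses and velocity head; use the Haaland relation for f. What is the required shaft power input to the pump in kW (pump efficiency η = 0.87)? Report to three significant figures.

V = 4Q/(πD²) = 2.848 m/s; Re = 1.04×10^6; ε/D = 5.43×10^-4; f = 0.01745
h_f = f(L/D)V²/2g = 24.74 m
Total head H = z + h_f = 26.0 + 24.74 = 50.74 m
P_hyd = ρgQH = 786.0·9.81·0.776·50.74 = 303.6 kW
P_shaft = P_hyd/η = 303.6/0.87 = 348.9 kW

P_shaft ≈ 349 kW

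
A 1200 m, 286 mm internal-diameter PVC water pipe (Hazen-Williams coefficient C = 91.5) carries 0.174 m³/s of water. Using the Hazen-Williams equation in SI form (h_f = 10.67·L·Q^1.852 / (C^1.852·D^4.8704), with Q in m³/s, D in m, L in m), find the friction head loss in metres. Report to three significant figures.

h_f = 10.67·1200·0.174^1.852 / (91.5^1.852·0.286^4.8704) = 52.00 m

h_f ≈ 52.0 m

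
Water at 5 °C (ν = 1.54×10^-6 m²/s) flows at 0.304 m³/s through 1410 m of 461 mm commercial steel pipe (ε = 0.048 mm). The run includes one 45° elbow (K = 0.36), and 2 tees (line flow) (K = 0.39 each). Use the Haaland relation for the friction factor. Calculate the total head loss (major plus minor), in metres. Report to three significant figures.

V = 4Q/(πD²) = 1.821 m/s; V²/2g = 0.1691 m
Re = 5.45×10^5, ε/D = 1.04×10^-4 → f = 0.01417 (Haaland)
Major: h_f = f(L/D)·V²/2g = 0.01417·3059·0.1691 = 7.329 m
Minor: ΣK = 1.14; h_m = ΣK·V²/2g = 0.1927 m
Total H_L = 7.329 + 0.1927 = 7.521 m

H_L ≈ 7.52 m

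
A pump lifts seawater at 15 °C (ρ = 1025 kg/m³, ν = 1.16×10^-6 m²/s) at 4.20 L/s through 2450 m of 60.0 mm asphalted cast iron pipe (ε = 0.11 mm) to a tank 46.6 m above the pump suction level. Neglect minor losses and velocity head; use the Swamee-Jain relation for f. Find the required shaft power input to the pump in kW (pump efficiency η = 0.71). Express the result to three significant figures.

V = 4Q/(πD²) = 1.485 m/s; Re = 7.68×10^4; ε/D = 0.00183; f = 0.02537
h_f = f(L/D)V²/2g = 116.5 m
Total head H = z + h_f = 46.6 + 116.5 = 163.1 m
P_hyd = ρgQH = 1025·9.81·0.00420·163.1 = 6.888 kW
P_shaft = P_hyd/η = 6.888/0.71 = 9.701 kW

P_shaft ≈ 9.70 kW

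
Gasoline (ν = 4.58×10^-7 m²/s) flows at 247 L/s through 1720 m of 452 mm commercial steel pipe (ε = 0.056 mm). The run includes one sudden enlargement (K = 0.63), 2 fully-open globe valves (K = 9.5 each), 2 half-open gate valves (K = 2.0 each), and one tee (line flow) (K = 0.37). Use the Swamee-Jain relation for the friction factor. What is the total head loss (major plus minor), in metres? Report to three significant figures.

H_L ≈ 9.09 m

V = 4Q/(πD²) = 1.539 m/s; V²/2g = 0.1208 m
Re = 1.52×10^6, ε/D = 1.24×10^-4 → f = 0.01347 (Swamee-Jain)
Major: h_f = f(L/D)·V²/2g = 0.01347·3805·0.1208 = 6.190 m
Minor: ΣK = 24.0; h_m = ΣK·V²/2g = 2.898 m
Total H_L = 6.190 + 2.898 = 9.088 m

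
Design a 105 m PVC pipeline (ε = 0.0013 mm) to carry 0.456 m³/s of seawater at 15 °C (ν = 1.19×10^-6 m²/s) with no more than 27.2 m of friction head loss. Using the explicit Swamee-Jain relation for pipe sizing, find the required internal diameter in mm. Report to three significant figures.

Swamee-Jain (Type III): D = 0.66·[ε^1.25·(LQ²/(gh_f))^4.75 + ν·Q^9.4·(L/(gh_f))^5.2]^0.04
LQ²/(gh_f) = 0.08182; L/(gh_f) = 0.3935
Term 1 = ε^1.25·(…)^4.75 = 3.01×10^-13; Term 2 = ν·Q^9.4·(…)^5.2 = 5.80×10^-12
D = 0.66·(3.01×10^-13 + 5.80×10^-12)^0.04 = 0.2349 m = 235 mm
Check: V = 10.5 m/s, Re = 2.08×10^6, f = 0.01052, h_f = 26.5 m ≈ 27.2 m ✓

D ≈ 235 mm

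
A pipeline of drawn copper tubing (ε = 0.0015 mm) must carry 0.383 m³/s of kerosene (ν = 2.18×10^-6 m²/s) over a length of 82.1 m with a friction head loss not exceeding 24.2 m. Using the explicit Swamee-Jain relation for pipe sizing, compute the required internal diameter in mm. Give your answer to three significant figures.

Swamee-Jain (Type III): D = 0.66·[ε^1.25·(LQ²/(gh_f))^4.75 + ν·Q^9.4·(L/(gh_f))^5.2]^0.04
LQ²/(gh_f) = 0.05073; L/(gh_f) = 0.3458
Term 1 = ε^1.25·(…)^4.75 = 3.72×10^-14; Term 2 = ν·Q^9.4·(…)^5.2 = 1.05×10^-12
D = 0.66·(3.72×10^-14 + 1.05×10^-12)^0.04 = 0.2193 m = 219 mm
Check: V = 10.1 m/s, Re = 1.02×10^6, f = 0.01174, h_f = 23.0 m ≈ 24.2 m ✓

D ≈ 219 mm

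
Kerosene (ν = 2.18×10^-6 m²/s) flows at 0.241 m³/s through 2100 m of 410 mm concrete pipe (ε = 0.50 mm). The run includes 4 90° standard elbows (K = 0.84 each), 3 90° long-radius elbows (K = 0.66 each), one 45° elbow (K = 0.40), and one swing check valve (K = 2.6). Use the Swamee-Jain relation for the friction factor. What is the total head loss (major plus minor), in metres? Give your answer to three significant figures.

H_L ≈ 20.1 m

V = 4Q/(πD²) = 1.825 m/s; V²/2g = 0.1698 m
Re = 3.43×10^5, ε/D = 0.00122 → f = 0.02150 (Swamee-Jain)
Major: h_f = f(L/D)·V²/2g = 0.02150·5122·0.1698 = 18.71 m
Minor: ΣK = 8.34; h_m = ΣK·V²/2g = 1.416 m
Total H_L = 18.71 + 1.416 = 20.12 m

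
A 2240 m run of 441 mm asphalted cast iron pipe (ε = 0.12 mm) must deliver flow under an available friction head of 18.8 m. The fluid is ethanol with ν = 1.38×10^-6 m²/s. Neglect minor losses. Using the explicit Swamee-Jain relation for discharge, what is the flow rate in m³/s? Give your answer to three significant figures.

Q ≈ 0.328 m³/s

Swamee-Jain (Type II): Q = -0.965·√(gD⁵h_f/L)·ln[ε/(3.7D) + √(3.17ν²L/(gD³h_f))]
√(gD⁵h_f/L) = √(9.81·0.441⁵·18.8/2240) = 0.03706
ε/(3.7D) = 7.35×10^-5; √(3.17ν²L/(gD³h_f)) = 2.92×10^-5
Q = -0.965·0.03706·ln(1.028×10^-4) = 0.3284 m³/s
Check: V = 2.15 m/s, Re = 6.87×10^5, f = 0.01581, h_f = 18.9 m ≈ 18.8 m ✓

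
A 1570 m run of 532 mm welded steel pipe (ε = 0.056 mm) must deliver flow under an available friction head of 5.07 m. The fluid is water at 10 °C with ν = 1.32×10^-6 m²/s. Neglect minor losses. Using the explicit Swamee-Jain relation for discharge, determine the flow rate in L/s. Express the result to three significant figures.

Swamee-Jain (Type II): Q = -0.965·√(gD⁵h_f/L)·ln[ε/(3.7D) + √(3.17ν²L/(gD³h_f))]
√(gD⁵h_f/L) = √(9.81·0.532⁵·5.07/1570) = 0.03674
ε/(3.7D) = 2.84×10^-5; √(3.17ν²L/(gD³h_f)) = 3.40×10^-5
Q = -0.965·0.03674·ln(6.248×10^-5) = 0.3432 m³/s
Check: V = 1.54 m/s, Re = 6.22×10^5, f = 0.01419, h_f = 5.09 m ≈ 5.07 m ✓

Q ≈ 343 L/s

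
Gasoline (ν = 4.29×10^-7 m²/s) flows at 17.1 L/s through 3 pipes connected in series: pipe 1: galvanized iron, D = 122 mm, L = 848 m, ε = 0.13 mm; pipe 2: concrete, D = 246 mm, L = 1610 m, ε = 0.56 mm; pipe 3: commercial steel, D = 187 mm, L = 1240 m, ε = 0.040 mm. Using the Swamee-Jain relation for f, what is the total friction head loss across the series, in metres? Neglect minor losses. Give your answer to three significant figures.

H ≈ 19.0 m

Pipe 1: V = 1.463 m/s, Re = 4.16×10^5, ε/D = 0.00107, f = 0.02075, h_1 = f(L/D)V²/2g = 15.73 m
Pipe 2: V = 0.3598 m/s, Re = 2.06×10^5, ε/D = 0.00228, f = 0.02521, h_2 = f(L/D)V²/2g = 1.089 m
Pipe 3: V = 0.6226 m/s, Re = 2.71×10^5, ε/D = 2.14×10^-4, f = 0.01660, h_3 = f(L/D)V²/2g = 2.175 m
Series → Q common, losses add: H = Σh = 19.00 m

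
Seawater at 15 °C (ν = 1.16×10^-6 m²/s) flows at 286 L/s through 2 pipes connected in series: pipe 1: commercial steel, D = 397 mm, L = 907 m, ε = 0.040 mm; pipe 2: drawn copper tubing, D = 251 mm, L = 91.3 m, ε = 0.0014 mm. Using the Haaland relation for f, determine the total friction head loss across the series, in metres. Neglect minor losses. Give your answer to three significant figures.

Pipe 1: V = 2.310 m/s, Re = 7.91×10^5, ε/D = 1.01×10^-4, f = 0.01361, h_1 = f(L/D)V²/2g = 8.460 m
Pipe 2: V = 5.780 m/s, Re = 1.25×10^6, ε/D = 5.58×10^-6, f = 0.01128, h_2 = f(L/D)V²/2g = 6.984 m
Series → Q common, losses add: H = Σh = 15.44 m

H ≈ 15.4 m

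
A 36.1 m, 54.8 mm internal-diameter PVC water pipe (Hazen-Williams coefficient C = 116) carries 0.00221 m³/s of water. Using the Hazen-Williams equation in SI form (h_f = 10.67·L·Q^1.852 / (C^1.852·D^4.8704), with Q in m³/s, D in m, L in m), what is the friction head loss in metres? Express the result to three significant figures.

h_f ≈ 0.970 m

h_f = 10.67·36.1·0.00221^1.852 / (116^1.852·0.0548^4.8704) = 0.9700 m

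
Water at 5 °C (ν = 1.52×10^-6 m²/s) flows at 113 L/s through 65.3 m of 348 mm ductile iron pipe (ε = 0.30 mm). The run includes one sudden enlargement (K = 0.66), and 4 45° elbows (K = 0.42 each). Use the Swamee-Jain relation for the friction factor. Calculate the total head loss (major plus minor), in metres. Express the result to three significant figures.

H_L ≈ 0.442 m

V = 4Q/(πD²) = 1.188 m/s; V²/2g = 0.07194 m
Re = 2.72×10^5, ε/D = 8.62×10^-4 → f = 0.02025 (Swamee-Jain)
Major: h_f = f(L/D)·V²/2g = 0.02025·187.6·0.07194 = 0.2734 m
Minor: ΣK = 2.34; h_m = ΣK·V²/2g = 0.1683 m
Total H_L = 0.2734 + 0.1683 = 0.4418 m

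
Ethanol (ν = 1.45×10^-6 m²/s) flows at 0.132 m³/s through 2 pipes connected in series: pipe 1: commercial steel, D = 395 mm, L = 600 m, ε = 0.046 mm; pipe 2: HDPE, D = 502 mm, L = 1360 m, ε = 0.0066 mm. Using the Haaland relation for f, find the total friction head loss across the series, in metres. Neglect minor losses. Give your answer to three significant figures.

H ≈ 2.32 m

Pipe 1: V = 1.077 m/s, Re = 2.93×10^5, ε/D = 1.16×10^-4, f = 0.01542, h_1 = f(L/D)V²/2g = 1.385 m
Pipe 2: V = 0.6669 m/s, Re = 2.31×10^5, ε/D = 1.31×10^-5, f = 0.01516, h_2 = f(L/D)V²/2g = 0.9312 m
Series → Q common, losses add: H = Σh = 2.316 m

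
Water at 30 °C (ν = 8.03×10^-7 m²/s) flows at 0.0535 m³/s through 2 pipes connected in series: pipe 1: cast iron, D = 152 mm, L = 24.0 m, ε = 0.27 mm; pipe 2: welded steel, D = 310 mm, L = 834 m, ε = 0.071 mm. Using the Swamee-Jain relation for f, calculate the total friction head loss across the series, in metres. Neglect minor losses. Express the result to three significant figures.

H ≈ 2.77 m

Pipe 1: V = 2.948 m/s, Re = 5.58×10^5, ε/D = 0.00178, f = 0.02317, h_1 = f(L/D)V²/2g = 1.621 m
Pipe 2: V = 0.7088 m/s, Re = 2.74×10^5, ε/D = 2.29×10^-4, f = 0.01670, h_2 = f(L/D)V²/2g = 1.151 m
Series → Q common, losses add: H = Σh = 2.771 m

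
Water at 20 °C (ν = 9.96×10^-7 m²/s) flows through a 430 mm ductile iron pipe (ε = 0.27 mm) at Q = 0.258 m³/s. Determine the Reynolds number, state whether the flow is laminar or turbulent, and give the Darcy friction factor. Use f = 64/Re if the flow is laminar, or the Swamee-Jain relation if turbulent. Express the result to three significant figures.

Re ≈ 7.67×10^5; turbulent; f ≈ 0.0182

V = 4Q/(πD²) = 1.777 m/s
Re = VD/ν = 1.777·0.430/9.96×10^-7 = 7.67×10^5
Re > 4000 → turbulent; ε/D = 6.28×10^-4
Swamee-Jain: f = 0.01824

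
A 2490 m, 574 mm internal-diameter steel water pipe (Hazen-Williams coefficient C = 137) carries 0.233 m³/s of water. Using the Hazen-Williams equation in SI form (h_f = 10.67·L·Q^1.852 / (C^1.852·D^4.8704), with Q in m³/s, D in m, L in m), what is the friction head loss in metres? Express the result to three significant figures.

h_f = 10.67·2490·0.233^1.852 / (137^1.852·0.574^4.8704) = 2.949 m

h_f ≈ 2.95 m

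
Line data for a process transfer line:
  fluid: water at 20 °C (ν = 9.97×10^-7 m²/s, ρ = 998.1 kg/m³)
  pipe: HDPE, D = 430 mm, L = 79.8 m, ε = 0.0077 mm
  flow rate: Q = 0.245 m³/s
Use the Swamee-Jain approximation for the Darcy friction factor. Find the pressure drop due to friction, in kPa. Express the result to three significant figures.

Δp ≈ 3.32 kPa

V = 4Q/(πD²) = 4·0.245/(π·0.430²) = 1.687 m/s
Re = VD/ν = 1.687·0.430/9.97×10^-7 = 7.28×10^5 → turbulent
ε/D = 0.0077/430 = 1.79×10^-5
Swamee-Jain: f = 0.01261
h_f = f(L/D)V²/(2g) = 0.01261·(79.8/0.430)·1.687²/(2·9.81) = 0.3395 m
Δp = ρg·h_f = 998.1·9.81·0.3395 = 3.324 kPa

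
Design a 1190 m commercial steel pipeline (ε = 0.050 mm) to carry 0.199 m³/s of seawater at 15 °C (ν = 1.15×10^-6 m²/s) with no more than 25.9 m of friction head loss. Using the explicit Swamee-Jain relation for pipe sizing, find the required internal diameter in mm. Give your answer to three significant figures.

D ≈ 298 mm

Swamee-Jain (Type III): D = 0.66·[ε^1.25·(LQ²/(gh_f))^4.75 + ν·Q^9.4·(L/(gh_f))^5.2]^0.04
LQ²/(gh_f) = 0.1855; L/(gh_f) = 4.684
Term 1 = ε^1.25·(…)^4.75 = 1.41×10^-9; Term 2 = ν·Q^9.4·(…)^5.2 = 9.06×10^-10
D = 0.66·(1.41×10^-9 + 9.06×10^-10)^0.04 = 0.2979 m = 298 mm
Check: V = 2.85 m/s, Re = 7.40×10^5, f = 0.01471, h_f = 24.4 m ≈ 25.9 m ✓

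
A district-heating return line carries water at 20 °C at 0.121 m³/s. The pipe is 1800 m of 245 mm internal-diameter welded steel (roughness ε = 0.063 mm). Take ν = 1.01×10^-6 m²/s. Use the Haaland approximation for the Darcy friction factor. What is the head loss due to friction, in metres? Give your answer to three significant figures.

h_f ≈ 38.4 m

V = 4Q/(πD²) = 4·0.121/(π·0.245²) = 2.567 m/s
Re = VD/ν = 2.567·0.245/1.01×10^-6 = 6.23×10^5 → turbulent
ε/D = 0.063/245 = 2.57×10^-4
Haaland: f = 0.01557
h_f = f(L/D)V²/(2g) = 0.01557·(1800/0.245)·2.567²/(2·9.81) = 38.41 m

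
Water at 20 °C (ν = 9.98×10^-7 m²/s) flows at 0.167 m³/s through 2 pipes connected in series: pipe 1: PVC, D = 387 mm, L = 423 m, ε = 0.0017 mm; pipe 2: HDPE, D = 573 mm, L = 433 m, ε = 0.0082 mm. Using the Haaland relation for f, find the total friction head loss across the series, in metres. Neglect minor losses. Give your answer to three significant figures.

H ≈ 1.67 m

Pipe 1: V = 1.420 m/s, Re = 5.51×10^5, ε/D = 4.39×10^-6, f = 0.01289, h_1 = f(L/D)V²/2g = 1.448 m
Pipe 2: V = 0.6476 m/s, Re = 3.72×10^5, ε/D = 1.43×10^-5, f = 0.01392, h_2 = f(L/D)V²/2g = 0.2248 m
Series → Q common, losses add: H = Σh = 1.672 m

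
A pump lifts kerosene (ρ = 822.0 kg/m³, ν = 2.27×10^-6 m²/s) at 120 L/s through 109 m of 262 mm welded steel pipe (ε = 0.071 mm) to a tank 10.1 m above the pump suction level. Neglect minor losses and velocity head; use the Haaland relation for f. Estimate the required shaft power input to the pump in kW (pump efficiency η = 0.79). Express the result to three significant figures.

V = 4Q/(πD²) = 2.226 m/s; Re = 2.57×10^5; ε/D = 2.71×10^-4; f = 0.01685
h_f = f(L/D)V²/2g = 1.771 m
Total head H = z + h_f = 10.1 + 1.771 = 11.87 m
P_hyd = ρgQH = 822.0·9.81·0.120·11.87 = 11.49 kW
P_shaft = P_hyd/η = 11.49/0.79 = 14.54 kW

P_shaft ≈ 14.5 kW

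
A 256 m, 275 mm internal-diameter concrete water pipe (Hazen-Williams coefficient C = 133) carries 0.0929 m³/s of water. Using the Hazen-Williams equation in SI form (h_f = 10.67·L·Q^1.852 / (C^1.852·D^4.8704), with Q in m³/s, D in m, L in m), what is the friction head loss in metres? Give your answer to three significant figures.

h_f ≈ 2.10 m

h_f = 10.67·256·0.0929^1.852 / (133^1.852·0.275^4.8704) = 2.101 m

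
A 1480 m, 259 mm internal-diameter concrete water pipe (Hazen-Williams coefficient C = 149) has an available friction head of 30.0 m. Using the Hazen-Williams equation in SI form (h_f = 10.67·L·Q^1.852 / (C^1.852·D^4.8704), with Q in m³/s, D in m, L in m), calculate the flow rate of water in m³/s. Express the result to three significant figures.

Q ≈ 0.145 m³/s

Rearranging: Q = [h_f·C^1.852·D^4.8704 / (10.67·L)]^(1/1.852)
Q = [30.0·149^1.852·0.259^4.8704 / (10.67·1480)]^0.540 = 0.1448 m³/s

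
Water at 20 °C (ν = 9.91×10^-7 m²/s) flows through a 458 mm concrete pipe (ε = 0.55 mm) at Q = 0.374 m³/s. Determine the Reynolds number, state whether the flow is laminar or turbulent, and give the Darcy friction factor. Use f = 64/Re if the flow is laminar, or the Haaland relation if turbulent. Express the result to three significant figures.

V = 4Q/(πD²) = 2.270 m/s
Re = VD/ν = 2.270·0.458/9.91×10^-7 = 1.05×10^6
Re > 4000 → turbulent; ε/D = 0.00120
Haaland: f = 0.02080

Re ≈ 1.05×10^6; turbulent; f ≈ 0.0208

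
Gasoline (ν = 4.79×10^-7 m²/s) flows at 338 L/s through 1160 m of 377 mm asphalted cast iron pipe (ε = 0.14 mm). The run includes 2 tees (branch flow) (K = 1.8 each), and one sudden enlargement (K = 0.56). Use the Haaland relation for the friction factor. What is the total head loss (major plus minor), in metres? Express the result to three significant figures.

V = 4Q/(πD²) = 3.028 m/s; V²/2g = 0.4673 m
Re = 2.38×10^6, ε/D = 3.71×10^-4 → f = 0.01591 (Haaland)
Major: h_f = f(L/D)·V²/2g = 0.01591·3077·0.4673 = 22.87 m
Minor: ΣK = 4.16; h_m = ΣK·V²/2g = 1.944 m
Total H_L = 22.87 + 1.944 = 24.81 m

H_L ≈ 24.8 m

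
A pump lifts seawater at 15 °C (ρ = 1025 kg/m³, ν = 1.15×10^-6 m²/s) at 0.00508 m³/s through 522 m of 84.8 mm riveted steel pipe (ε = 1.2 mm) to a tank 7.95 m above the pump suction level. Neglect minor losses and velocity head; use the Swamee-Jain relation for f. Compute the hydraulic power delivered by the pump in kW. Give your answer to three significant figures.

V = 4Q/(πD²) = 0.8995 m/s; Re = 6.63×10^4; ε/D = 0.0142; f = 0.04382
h_f = f(L/D)V²/2g = 11.12 m
Total head H = z + h_f = 7.95 + 11.12 = 19.07 m
P_hyd = ρgQH = 1025·9.81·0.00508·19.07 = 0.9742 kW

P_hyd ≈ 0.974 kW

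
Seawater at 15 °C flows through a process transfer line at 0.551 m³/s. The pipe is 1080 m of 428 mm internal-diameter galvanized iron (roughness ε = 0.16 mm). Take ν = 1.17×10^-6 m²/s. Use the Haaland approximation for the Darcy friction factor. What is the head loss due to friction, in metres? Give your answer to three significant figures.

h_f ≈ 30.3 m

V = 4Q/(πD²) = 4·0.551/(π·0.428²) = 3.830 m/s
Re = VD/ν = 3.830·0.428/1.17×10^-6 = 1.40×10^6 → turbulent
ε/D = 0.16/428 = 3.74×10^-4
Haaland: f = 0.01609
h_f = f(L/D)V²/(2g) = 0.01609·(1080/0.428)·3.830²/(2·9.81) = 30.34 m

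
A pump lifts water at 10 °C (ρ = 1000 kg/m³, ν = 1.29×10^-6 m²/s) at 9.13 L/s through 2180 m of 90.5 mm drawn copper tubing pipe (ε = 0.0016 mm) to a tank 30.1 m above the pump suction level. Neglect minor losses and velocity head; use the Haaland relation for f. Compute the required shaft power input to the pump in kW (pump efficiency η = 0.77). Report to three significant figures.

P_shaft ≈ 8.65 kW

V = 4Q/(πD²) = 1.419 m/s; Re = 9.96×10^4; ε/D = 1.77×10^-5; f = 0.01791
h_f = f(L/D)V²/2g = 44.29 m
Total head H = z + h_f = 30.1 + 44.29 = 74.39 m
P_hyd = ρgQH = 1000·9.81·0.00913·74.39 = 6.663 kW
P_shaft = P_hyd/η = 6.663/0.77 = 8.653 kW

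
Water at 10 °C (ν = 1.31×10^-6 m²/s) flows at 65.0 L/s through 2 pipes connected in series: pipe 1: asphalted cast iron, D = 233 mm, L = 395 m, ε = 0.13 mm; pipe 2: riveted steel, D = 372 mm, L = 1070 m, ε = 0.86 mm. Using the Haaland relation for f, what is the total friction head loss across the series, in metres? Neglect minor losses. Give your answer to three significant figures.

Pipe 1: V = 1.524 m/s, Re = 2.71×10^5, ε/D = 5.58×10^-4, f = 0.01852, h_1 = f(L/D)V²/2g = 3.719 m
Pipe 2: V = 0.5981 m/s, Re = 1.70×10^5, ε/D = 0.00231, f = 0.02523, h_2 = f(L/D)V²/2g = 1.323 m
Series → Q common, losses add: H = Σh = 5.042 m

H ≈ 5.04 m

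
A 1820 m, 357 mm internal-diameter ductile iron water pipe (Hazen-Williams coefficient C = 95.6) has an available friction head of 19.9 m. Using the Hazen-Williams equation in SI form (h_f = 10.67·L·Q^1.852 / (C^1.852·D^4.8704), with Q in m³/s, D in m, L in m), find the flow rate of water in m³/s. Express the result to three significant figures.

Q ≈ 0.155 m³/s

Rearranging: Q = [h_f·C^1.852·D^4.8704 / (10.67·L)]^(1/1.852)
Q = [19.9·95.6^1.852·0.357^4.8704 / (10.67·1820)]^0.540 = 0.1549 m³/s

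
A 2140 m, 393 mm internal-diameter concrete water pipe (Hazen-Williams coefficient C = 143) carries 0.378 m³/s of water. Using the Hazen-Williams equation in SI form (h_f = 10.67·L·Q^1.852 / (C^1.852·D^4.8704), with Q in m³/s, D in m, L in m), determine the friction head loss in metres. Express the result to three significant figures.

h_f = 10.67·2140·0.378^1.852 / (143^1.852·0.393^4.8704) = 36.30 m

h_f ≈ 36.3 m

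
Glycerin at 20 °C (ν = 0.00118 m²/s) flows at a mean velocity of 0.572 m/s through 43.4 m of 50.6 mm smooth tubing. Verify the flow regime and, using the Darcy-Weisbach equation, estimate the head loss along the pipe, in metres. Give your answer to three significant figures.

Re = VD/ν = 0.572·0.05060/0.00118 = 24.5 → laminar (Re < 2300)
f = 64/Re = 2.609
h_f = f(L/D)V²/(2g) = 2.609·(43.4/0.05060)·0.572²/(2·9.81) = 37.32 m

h_f ≈ 37.3 m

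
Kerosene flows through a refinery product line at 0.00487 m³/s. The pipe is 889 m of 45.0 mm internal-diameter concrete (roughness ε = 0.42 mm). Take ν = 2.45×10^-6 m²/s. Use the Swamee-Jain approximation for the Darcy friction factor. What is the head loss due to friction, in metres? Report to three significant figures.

h_f ≈ 363 m

V = 4Q/(πD²) = 4·0.00487/(π·0.0450²) = 3.062 m/s
Re = VD/ν = 3.062·0.0450/2.45×10^-6 = 5.62×10^4 → turbulent
ε/D = 0.42/45.0 = 0.00933
Swamee-Jain: f = 0.03849
h_f = f(L/D)V²/(2g) = 0.03849·(889/0.0450)·3.062²/(2·9.81) = 363.4 m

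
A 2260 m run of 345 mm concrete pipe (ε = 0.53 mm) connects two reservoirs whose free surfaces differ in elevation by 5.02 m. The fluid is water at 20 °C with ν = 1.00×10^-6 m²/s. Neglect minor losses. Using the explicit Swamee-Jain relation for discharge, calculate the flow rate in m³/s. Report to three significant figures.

Swamee-Jain (Type II): Q = -0.965·√(gD⁵h_f/L)·ln[ε/(3.7D) + √(3.17ν²L/(gD³h_f))]
√(gD⁵h_f/L) = √(9.81·0.345⁵·5.02/2260) = 0.01032
ε/(3.7D) = 4.15×10^-4; √(3.17ν²L/(gD³h_f)) = 5.95×10^-5
Q = -0.965·0.01032·ln(4.747×10^-4) = 0.07621 m³/s
Check: V = 0.815 m/s, Re = 2.81×10^5, f = 0.02278, h_f = 5.06 m ≈ 5.02 m ✓

Q ≈ 0.0762 m³/s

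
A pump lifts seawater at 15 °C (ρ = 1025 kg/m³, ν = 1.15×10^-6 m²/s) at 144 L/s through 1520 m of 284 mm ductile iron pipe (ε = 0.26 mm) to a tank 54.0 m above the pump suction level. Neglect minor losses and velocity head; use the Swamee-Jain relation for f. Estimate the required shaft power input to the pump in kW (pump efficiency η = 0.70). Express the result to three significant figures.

P_shaft ≈ 170 kW

V = 4Q/(πD²) = 2.273 m/s; Re = 5.61×10^5; ε/D = 9.15×10^-4; f = 0.01991
h_f = f(L/D)V²/2g = 28.06 m
Total head H = z + h_f = 54.0 + 28.06 = 82.06 m
P_hyd = ρgQH = 1025·9.81·0.144·82.06 = 118.8 kW
P_shaft = P_hyd/η = 118.8/0.70 = 169.7 kW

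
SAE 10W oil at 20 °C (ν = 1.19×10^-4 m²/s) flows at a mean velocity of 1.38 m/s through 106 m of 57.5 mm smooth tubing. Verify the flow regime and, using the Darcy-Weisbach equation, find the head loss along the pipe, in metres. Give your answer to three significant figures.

h_f ≈ 17.2 m

Re = VD/ν = 1.38·0.05750/1.19×10^-4 = 667 → laminar (Re < 2300)
f = 64/Re = 0.09598
h_f = f(L/D)V²/(2g) = 0.09598·(106/0.05750)·1.38²/(2·9.81) = 17.17 m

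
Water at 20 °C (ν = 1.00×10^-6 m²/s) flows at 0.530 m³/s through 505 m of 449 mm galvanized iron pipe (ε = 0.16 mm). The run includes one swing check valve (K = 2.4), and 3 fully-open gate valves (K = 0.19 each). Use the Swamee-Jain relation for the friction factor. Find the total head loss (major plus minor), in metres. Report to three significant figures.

V = 4Q/(πD²) = 3.347 m/s; V²/2g = 0.5711 m
Re = 1.50×10^6, ε/D = 3.56×10^-4 → f = 0.01602 (Swamee-Jain)
Major: h_f = f(L/D)·V²/2g = 0.01602·1125·0.5711 = 10.29 m
Minor: ΣK = 2.97; h_m = ΣK·V²/2g = 1.696 m
Total H_L = 10.29 + 1.696 = 11.99 m

H_L ≈ 12.0 m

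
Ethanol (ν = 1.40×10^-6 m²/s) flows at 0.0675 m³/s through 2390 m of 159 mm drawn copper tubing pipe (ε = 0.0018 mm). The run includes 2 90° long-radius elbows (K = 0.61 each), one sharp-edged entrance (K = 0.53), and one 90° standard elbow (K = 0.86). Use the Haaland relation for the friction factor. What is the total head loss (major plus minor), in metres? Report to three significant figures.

V = 4Q/(πD²) = 3.400 m/s; V²/2g = 0.5890 m
Re = 3.86×10^5, ε/D = 1.13×10^-5 → f = 0.01380 (Haaland)
Major: h_f = f(L/D)·V²/2g = 0.01380·15031·0.5890 = 122.2 m
Minor: ΣK = 2.61; h_m = ΣK·V²/2g = 1.537 m
Total H_L = 122.2 + 1.537 = 123.7 m

H_L ≈ 124 m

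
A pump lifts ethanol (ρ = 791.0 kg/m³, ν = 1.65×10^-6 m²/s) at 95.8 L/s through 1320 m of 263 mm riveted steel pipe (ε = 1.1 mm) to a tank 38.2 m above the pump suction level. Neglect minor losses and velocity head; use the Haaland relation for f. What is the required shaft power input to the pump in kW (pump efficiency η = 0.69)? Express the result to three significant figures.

P_shaft ≈ 66.2 kW

V = 4Q/(πD²) = 1.763 m/s; Re = 2.81×10^5; ε/D = 0.00418; f = 0.02919
h_f = f(L/D)V²/2g = 23.22 m
Total head H = z + h_f = 38.2 + 23.22 = 61.42 m
P_hyd = ρgQH = 791.0·9.81·0.0958·61.42 = 45.66 kW
P_shaft = P_hyd/η = 45.66/0.69 = 66.18 kW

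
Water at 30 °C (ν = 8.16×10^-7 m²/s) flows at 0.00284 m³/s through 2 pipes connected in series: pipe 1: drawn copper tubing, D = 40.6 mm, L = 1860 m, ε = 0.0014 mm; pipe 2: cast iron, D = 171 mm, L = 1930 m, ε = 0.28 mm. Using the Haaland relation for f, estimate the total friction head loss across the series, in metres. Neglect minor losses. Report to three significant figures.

Pipe 1: V = 2.194 m/s, Re = 1.09×10^5, ε/D = 3.45×10^-5, f = 0.01765, h_1 = f(L/D)V²/2g = 198.3 m
Pipe 2: V = 0.1237 m/s, Re = 2.59×10^4, ε/D = 0.00164, f = 0.02764, h_2 = f(L/D)V²/2g = 0.2432 m
Series → Q common, losses add: H = Σh = 198.6 m

H ≈ 199 m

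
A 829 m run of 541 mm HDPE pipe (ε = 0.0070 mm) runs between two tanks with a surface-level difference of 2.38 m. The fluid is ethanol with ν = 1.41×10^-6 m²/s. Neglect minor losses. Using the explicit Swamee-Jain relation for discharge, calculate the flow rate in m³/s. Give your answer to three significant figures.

Q ≈ 0.352 m³/s

Swamee-Jain (Type II): Q = -0.965·√(gD⁵h_f/L)·ln[ε/(3.7D) + √(3.17ν²L/(gD³h_f))]
√(gD⁵h_f/L) = √(9.81·0.541⁵·2.38/829) = 0.03613
ε/(3.7D) = 3.50×10^-6; √(3.17ν²L/(gD³h_f)) = 3.76×10^-5
Q = -0.965·0.03613·ln(4.109×10^-5) = 0.3521 m³/s
Check: V = 1.53 m/s, Re = 5.88×10^5, f = 0.01295, h_f = 2.37 m ≈ 2.38 m ✓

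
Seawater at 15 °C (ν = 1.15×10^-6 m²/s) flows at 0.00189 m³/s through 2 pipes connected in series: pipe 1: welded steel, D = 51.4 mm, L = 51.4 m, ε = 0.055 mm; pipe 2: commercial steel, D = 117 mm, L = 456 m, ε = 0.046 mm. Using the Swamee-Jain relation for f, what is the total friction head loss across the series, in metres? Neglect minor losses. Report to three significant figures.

Pipe 1: V = 0.9108 m/s, Re = 4.07×10^4, ε/D = 0.00107, f = 0.02508, h_1 = f(L/D)V²/2g = 1.061 m
Pipe 2: V = 0.1758 m/s, Re = 1.79×10^4, ε/D = 3.93×10^-4, f = 0.02746, h_2 = f(L/D)V²/2g = 0.1686 m
Series → Q common, losses add: H = Σh = 1.229 m

H ≈ 1.23 m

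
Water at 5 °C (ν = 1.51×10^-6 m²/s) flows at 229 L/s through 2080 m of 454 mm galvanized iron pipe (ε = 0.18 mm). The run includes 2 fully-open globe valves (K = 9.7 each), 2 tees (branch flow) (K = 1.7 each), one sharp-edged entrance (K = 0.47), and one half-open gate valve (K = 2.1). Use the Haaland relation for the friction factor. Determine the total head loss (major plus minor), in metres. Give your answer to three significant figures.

V = 4Q/(πD²) = 1.415 m/s; V²/2g = 0.1020 m
Re = 4.25×10^5, ε/D = 3.96×10^-4 → f = 0.01704 (Haaland)
Major: h_f = f(L/D)·V²/2g = 0.01704·4581·0.1020 = 7.961 m
Minor: ΣK = 25.4; h_m = ΣK·V²/2g = 2.588 m
Total H_L = 7.961 + 2.588 = 10.55 m

H_L ≈ 10.5 m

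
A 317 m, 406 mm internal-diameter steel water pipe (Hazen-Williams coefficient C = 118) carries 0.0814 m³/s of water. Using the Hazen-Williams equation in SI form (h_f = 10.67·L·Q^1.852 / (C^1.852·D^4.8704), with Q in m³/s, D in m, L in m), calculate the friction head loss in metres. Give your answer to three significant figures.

h_f = 10.67·317·0.0814^1.852 / (118^1.852·0.406^4.8704) = 0.3812 m

h_f ≈ 0.381 m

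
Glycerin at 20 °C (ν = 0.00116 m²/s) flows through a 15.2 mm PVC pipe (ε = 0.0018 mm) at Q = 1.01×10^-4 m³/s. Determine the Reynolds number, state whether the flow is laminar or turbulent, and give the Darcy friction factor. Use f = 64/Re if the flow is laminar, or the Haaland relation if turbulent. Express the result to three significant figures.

V = 4Q/(πD²) = 0.5566 m/s
Re = VD/ν = 0.5566·0.0152/0.00116 = 7.29
Re < 2300 → laminar → f = 64/Re = 8.775

Re ≈ 7.29; laminar; f = 64/Re ≈ 8.78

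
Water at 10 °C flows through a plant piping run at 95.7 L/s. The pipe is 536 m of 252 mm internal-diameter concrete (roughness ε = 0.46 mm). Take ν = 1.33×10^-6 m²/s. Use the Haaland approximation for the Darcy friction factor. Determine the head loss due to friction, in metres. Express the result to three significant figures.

V = 4Q/(πD²) = 4·0.0957/(π·0.252²) = 1.919 m/s
Re = VD/ν = 1.919·0.252/1.33×10^-6 = 3.64×10^5 → turbulent
ε/D = 0.46/252 = 0.00183
Haaland: f = 0.02338
h_f = f(L/D)V²/(2g) = 0.02338·(536/0.252)·1.919²/(2·9.81) = 9.330 m

h_f ≈ 9.33 m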